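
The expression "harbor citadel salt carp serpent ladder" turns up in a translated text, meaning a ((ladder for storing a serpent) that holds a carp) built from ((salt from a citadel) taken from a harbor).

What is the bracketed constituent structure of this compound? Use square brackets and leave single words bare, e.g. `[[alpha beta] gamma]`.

[[harbor [citadel salt]] [carp [serpent ladder]]]

Whole compound: head "ladder" (specifically "carp serpent ladder"), modifier "harbor citadel salt".
Within "harbor citadel salt", the head is "salt" (specifically "citadel salt") and the modifier is "harbor".
Within "citadel salt", the head is "salt" and the modifier is "citadel".
Within "carp serpent ladder", the head is "ladder" (specifically "serpent ladder") and the modifier is "carp".
Within "serpent ladder", the head is "ladder" and the modifier is "serpent".
Putting it together: [[harbor [citadel salt]] [carp [serpent ladder]]].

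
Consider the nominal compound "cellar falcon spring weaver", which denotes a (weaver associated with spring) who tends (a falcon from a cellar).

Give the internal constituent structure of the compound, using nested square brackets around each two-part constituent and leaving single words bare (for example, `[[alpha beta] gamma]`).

[[cellar falcon] [spring weaver]]

Overall it is a kind of weaver (specifically "spring weaver"); the modifier is "cellar falcon".
Within "cellar falcon", the head is "falcon" and the modifier is "cellar".
Within "spring weaver", the head is "weaver" and the modifier is "spring".
Assembled: [[cellar falcon] [spring weaver]].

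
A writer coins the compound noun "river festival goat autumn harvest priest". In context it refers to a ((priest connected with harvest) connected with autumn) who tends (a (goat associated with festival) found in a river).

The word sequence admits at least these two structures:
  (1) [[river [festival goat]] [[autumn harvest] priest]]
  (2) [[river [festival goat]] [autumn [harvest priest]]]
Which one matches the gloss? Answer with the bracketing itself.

The paraphrase's head is the "priest" part ("autumn harvest priest"); its modifier is "river festival goat".
That top-level split, carried through the inner groups, gives [[river [festival goat]] [autumn [harvest priest]]].

[[river [festival goat]] [autumn [harvest priest]]]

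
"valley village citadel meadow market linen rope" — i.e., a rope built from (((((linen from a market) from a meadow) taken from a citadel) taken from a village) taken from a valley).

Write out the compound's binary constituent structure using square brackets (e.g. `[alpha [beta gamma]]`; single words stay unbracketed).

[[valley [village [citadel [meadow [market linen]]]]] rope]

Overall it is a kind of rope; the modifier is "valley village citadel meadow market linen".
Within "valley village citadel meadow market linen", the head is "linen" (specifically "village citadel meadow market linen") and the modifier is "valley".
Within "village citadel meadow market linen", the head is "linen" (specifically "citadel meadow market linen") and the modifier is "village".
Within "citadel meadow market linen", the head is "linen" (specifically "meadow market linen") and the modifier is "citadel".
Within "meadow market linen", the head is "linen" (specifically "market linen") and the modifier is "meadow".
Within "market linen", the head is "linen" and the modifier is "market".
Putting it together: [[valley [village [citadel [meadow [market linen]]]]] rope].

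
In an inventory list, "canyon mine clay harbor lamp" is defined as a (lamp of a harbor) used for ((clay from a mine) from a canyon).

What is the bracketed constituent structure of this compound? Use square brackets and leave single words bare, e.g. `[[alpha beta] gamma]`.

[[canyon [mine clay]] [harbor lamp]]

Overall it is a kind of lamp (specifically "harbor lamp"); the modifier is "canyon mine clay".
"canyon mine clay" → head "clay" (specifically "mine clay"), modifier "canyon".
"mine clay" → head "clay", modifier "mine".
"harbor lamp" → head "lamp", modifier "harbor".
So the structure is [[canyon [mine clay]] [harbor lamp]].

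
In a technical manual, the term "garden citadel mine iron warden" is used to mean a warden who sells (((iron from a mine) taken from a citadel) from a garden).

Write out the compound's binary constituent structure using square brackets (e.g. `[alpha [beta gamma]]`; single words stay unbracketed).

[[garden [citadel [mine iron]]] warden]

Whole compound: head "warden", modifier "garden citadel mine iron".
"garden citadel mine iron" → head "iron" (specifically "citadel mine iron"), modifier "garden".
"citadel mine iron" → head "iron" (specifically "mine iron"), modifier "citadel".
"mine iron" → head "iron", modifier "mine".
Assembled: [[garden [citadel [mine iron]]] warden].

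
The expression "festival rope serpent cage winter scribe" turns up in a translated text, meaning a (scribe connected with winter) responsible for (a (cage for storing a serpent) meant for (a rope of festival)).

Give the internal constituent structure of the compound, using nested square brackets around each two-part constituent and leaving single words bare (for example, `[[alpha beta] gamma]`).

The outermost head in the paraphrase is "scribe" (specifically "winter scribe"), modified by "festival rope serpent cage".
"festival rope serpent cage" → head "cage" (specifically "serpent cage"), modifier "festival rope".
"festival rope" → head "rope", modifier "festival".
"serpent cage" → head "cage", modifier "serpent".
"winter scribe" → head "scribe", modifier "winter".
Putting it together: [[[festival rope] [serpent cage]] [winter scribe]].

[[[festival rope] [serpent cage]] [winter scribe]]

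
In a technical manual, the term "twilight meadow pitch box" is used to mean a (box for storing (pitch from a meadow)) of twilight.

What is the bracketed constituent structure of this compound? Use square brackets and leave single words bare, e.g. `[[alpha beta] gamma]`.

[twilight [[meadow pitch] box]]

Overall it is a kind of box (specifically "meadow pitch box"); the modifier is "twilight".
"meadow pitch box" → head "box", modifier "meadow pitch".
"meadow pitch" → head "pitch", modifier "meadow".
So the structure is [twilight [[meadow pitch] box]].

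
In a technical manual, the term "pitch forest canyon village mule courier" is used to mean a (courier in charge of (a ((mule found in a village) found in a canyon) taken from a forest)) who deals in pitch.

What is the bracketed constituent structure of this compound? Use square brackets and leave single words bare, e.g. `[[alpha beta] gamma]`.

[pitch [[forest [canyon [village mule]]] courier]]

The outermost head in the paraphrase is "courier" (specifically "forest canyon village mule courier"), modified by "pitch".
Within "forest canyon village mule courier", the head is "courier" and the modifier is "forest canyon village mule".
Within "forest canyon village mule", the head is "mule" (specifically "canyon village mule") and the modifier is "forest".
Within "canyon village mule", the head is "mule" (specifically "village mule") and the modifier is "canyon".
Within "village mule", the head is "mule" and the modifier is "village".
Assembled: [pitch [[forest [canyon [village mule]]] courier]].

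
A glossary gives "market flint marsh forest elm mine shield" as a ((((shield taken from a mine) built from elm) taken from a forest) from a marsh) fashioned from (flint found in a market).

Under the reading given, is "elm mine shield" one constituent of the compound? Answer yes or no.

The paraphrase groups the words so that "elm mine shield" is one unit: it corresponds to a single parenthesized sub-phrase.
The full structure is [[market flint] [marsh [forest [elm [mine shield]]]]], in which [elm mine shield] is a constituent.

yes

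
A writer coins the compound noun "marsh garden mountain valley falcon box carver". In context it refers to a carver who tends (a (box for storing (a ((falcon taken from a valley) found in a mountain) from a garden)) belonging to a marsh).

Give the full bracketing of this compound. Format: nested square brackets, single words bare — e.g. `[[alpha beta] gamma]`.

[[marsh [[garden [mountain [valley falcon]]] box]] carver]

At the top level: head "carver"; modifier "marsh garden mountain valley falcon box".
"marsh garden mountain valley falcon box" → head "box" (specifically "garden mountain valley falcon box"), modifier "marsh".
"garden mountain valley falcon box" → head "box", modifier "garden mountain valley falcon".
"garden mountain valley falcon" → head "falcon" (specifically "mountain valley falcon"), modifier "garden".
"mountain valley falcon" → head "falcon" (specifically "valley falcon"), modifier "mountain".
"valley falcon" → head "falcon", modifier "valley".
So the structure is [[marsh [[garden [mountain [valley falcon]]] box]] carver].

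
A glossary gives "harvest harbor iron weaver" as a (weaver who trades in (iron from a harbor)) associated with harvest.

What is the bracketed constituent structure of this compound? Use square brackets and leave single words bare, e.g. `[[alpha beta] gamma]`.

[harvest [[harbor iron] weaver]]

Overall it is a kind of weaver (specifically "harbor iron weaver"); the modifier is "harvest".
Inside "harbor iron weaver": head "weaver", modifier "harbor iron".
Inside "harbor iron": head "iron", modifier "harbor".
Putting it together: [harvest [[harbor iron] weaver]].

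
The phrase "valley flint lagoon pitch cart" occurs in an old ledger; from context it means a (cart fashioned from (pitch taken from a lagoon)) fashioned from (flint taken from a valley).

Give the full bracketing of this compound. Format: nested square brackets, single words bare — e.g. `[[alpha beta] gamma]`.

[[valley flint] [[lagoon pitch] cart]]

Overall it is a kind of cart (specifically "lagoon pitch cart"); the modifier is "valley flint".
"valley flint" → head "flint", modifier "valley".
"lagoon pitch cart" → head "cart", modifier "lagoon pitch".
"lagoon pitch" → head "pitch", modifier "lagoon".
Assembled: [[valley flint] [[lagoon pitch] cart]].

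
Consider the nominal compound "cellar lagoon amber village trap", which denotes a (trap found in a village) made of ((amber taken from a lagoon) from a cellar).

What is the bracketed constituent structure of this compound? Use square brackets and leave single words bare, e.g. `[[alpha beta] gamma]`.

Whole compound: head "trap" (specifically "village trap"), modifier "cellar lagoon amber".
Inside "cellar lagoon amber": head "amber" (specifically "lagoon amber"), modifier "cellar".
Inside "lagoon amber": head "amber", modifier "lagoon".
Inside "village trap": head "trap", modifier "village".
Putting it together: [[cellar [lagoon amber]] [village trap]].

[[cellar [lagoon amber]] [village trap]]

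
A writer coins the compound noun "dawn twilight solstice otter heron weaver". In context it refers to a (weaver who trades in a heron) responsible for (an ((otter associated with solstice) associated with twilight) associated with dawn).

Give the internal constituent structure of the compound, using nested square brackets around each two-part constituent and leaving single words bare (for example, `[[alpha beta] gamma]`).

The outermost head in the paraphrase is "weaver" (specifically "heron weaver"), modified by "dawn twilight solstice otter".
"dawn twilight solstice otter" → head "otter" (specifically "twilight solstice otter"), modifier "dawn".
"twilight solstice otter" → head "otter" (specifically "solstice otter"), modifier "twilight".
"solstice otter" → head "otter", modifier "solstice".
"heron weaver" → head "weaver", modifier "heron".
Putting it together: [[dawn [twilight [solstice otter]]] [heron weaver]].

[[dawn [twilight [solstice otter]]] [heron weaver]]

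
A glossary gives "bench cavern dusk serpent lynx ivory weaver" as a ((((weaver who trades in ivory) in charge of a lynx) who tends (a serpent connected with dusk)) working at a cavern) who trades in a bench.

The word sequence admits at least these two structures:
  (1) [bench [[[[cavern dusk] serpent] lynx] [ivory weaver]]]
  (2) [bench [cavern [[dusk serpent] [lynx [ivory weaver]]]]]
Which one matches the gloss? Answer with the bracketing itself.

The paraphrase's head is the "weaver" part ("cavern dusk serpent lynx ivory weaver"); its modifier is "bench".
That top-level split, carried through the inner groups, gives [bench [cavern [[dusk serpent] [lynx [ivory weaver]]]]].

[bench [cavern [[dusk serpent] [lynx [ivory weaver]]]]]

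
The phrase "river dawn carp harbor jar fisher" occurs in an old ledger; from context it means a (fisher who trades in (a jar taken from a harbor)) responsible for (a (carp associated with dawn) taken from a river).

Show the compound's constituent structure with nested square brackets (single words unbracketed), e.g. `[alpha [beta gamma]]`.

[[river [dawn carp]] [[harbor jar] fisher]]

Overall it is a kind of fisher (specifically "harbor jar fisher"); the modifier is "river dawn carp".
Within "river dawn carp", the head is "carp" (specifically "dawn carp") and the modifier is "river".
Within "dawn carp", the head is "carp" and the modifier is "dawn".
Within "harbor jar fisher", the head is "fisher" and the modifier is "harbor jar".
Within "harbor jar", the head is "jar" and the modifier is "harbor".
So the structure is [[river [dawn carp]] [[harbor jar] fisher]].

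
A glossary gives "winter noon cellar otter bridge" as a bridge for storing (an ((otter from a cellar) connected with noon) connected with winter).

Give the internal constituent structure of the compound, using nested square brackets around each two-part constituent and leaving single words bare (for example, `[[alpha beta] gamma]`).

The outermost head in the paraphrase is "bridge", modified by "winter noon cellar otter".
"winter noon cellar otter" → head "otter" (specifically "noon cellar otter"), modifier "winter".
"noon cellar otter" → head "otter" (specifically "cellar otter"), modifier "noon".
"cellar otter" → head "otter", modifier "cellar".
Putting it together: [[winter [noon [cellar otter]]] bridge].

[[winter [noon [cellar otter]]] bridge]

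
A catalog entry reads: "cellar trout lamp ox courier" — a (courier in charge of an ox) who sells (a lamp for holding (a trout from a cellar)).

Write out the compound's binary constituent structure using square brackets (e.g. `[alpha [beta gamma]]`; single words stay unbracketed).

[[[cellar trout] lamp] [ox courier]]

The outermost head in the paraphrase is "courier" (specifically "ox courier"), modified by "cellar trout lamp".
Within "cellar trout lamp", the head is "lamp" and the modifier is "cellar trout".
Within "cellar trout", the head is "trout" and the modifier is "cellar".
Within "ox courier", the head is "courier" and the modifier is "ox".
Assembled: [[[cellar trout] lamp] [ox courier]].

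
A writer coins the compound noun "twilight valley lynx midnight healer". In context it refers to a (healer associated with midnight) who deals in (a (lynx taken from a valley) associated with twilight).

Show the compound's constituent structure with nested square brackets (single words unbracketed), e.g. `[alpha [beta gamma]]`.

[[twilight [valley lynx]] [midnight healer]]

At the top level: head "healer" (specifically "midnight healer"); modifier "twilight valley lynx".
"twilight valley lynx" → head "lynx" (specifically "valley lynx"), modifier "twilight".
"valley lynx" → head "lynx", modifier "valley".
"midnight healer" → head "healer", modifier "midnight".
Assembled: [[twilight [valley lynx]] [midnight healer]].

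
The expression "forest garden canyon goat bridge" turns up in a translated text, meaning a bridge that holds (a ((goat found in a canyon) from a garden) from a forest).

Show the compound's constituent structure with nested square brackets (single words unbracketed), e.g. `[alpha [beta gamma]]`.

[[forest [garden [canyon goat]]] bridge]

The outermost head in the paraphrase is "bridge", modified by "forest garden canyon goat".
"forest garden canyon goat" → head "goat" (specifically "garden canyon goat"), modifier "forest".
"garden canyon goat" → head "goat" (specifically "canyon goat"), modifier "garden".
"canyon goat" → head "goat", modifier "canyon".
Putting it together: [[forest [garden [canyon goat]]] bridge].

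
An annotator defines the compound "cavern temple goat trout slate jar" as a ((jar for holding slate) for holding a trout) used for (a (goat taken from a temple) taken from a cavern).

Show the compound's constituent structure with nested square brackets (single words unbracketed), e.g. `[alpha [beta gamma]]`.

[[cavern [temple goat]] [trout [slate jar]]]

Overall it is a kind of jar (specifically "trout slate jar"); the modifier is "cavern temple goat".
Within "cavern temple goat", the head is "goat" (specifically "temple goat") and the modifier is "cavern".
Within "temple goat", the head is "goat" and the modifier is "temple".
Within "trout slate jar", the head is "jar" (specifically "slate jar") and the modifier is "trout".
Within "slate jar", the head is "jar" and the modifier is "slate".
Putting it together: [[cavern [temple goat]] [trout [slate jar]]].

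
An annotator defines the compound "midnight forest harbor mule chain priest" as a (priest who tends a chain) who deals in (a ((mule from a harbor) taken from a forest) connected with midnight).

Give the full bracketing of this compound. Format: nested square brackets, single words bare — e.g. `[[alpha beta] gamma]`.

The outermost head in the paraphrase is "priest" (specifically "chain priest"), modified by "midnight forest harbor mule".
"midnight forest harbor mule" → head "mule" (specifically "forest harbor mule"), modifier "midnight".
"forest harbor mule" → head "mule" (specifically "harbor mule"), modifier "forest".
"harbor mule" → head "mule", modifier "harbor".
"chain priest" → head "priest", modifier "chain".
Assembled: [[midnight [forest [harbor mule]]] [chain priest]].

[[midnight [forest [harbor mule]]] [chain priest]]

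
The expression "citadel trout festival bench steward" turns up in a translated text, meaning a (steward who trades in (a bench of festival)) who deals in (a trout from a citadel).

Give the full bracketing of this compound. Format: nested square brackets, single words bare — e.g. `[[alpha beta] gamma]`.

The outermost head in the paraphrase is "steward" (specifically "festival bench steward"), modified by "citadel trout".
Within "citadel trout", the head is "trout" and the modifier is "citadel".
Within "festival bench steward", the head is "steward" and the modifier is "festival bench".
Within "festival bench", the head is "bench" and the modifier is "festival".
Assembled: [[citadel trout] [[festival bench] steward]].

[[citadel trout] [[festival bench] steward]]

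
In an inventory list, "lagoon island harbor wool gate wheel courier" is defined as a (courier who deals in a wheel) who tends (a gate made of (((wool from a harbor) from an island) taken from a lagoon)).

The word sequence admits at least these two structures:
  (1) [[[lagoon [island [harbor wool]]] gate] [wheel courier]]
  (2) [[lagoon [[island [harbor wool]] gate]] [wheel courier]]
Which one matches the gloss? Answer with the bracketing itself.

[[[lagoon [island [harbor wool]]] gate] [wheel courier]]

The paraphrase's head is the "courier" part ("wheel courier"); its modifier is "lagoon island harbor wool gate".
That top-level split, carried through the inner groups, gives [[[lagoon [island [harbor wool]]] gate] [wheel courier]].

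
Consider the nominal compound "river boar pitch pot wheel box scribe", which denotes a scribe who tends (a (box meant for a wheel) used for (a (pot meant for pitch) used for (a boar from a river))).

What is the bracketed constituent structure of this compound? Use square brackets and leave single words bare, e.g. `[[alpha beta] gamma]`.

Overall it is a kind of scribe; the modifier is "river boar pitch pot wheel box".
Within "river boar pitch pot wheel box", the head is "box" (specifically "wheel box") and the modifier is "river boar pitch pot".
Within "river boar pitch pot", the head is "pot" (specifically "pitch pot") and the modifier is "river boar".
Within "river boar", the head is "boar" and the modifier is "river".
Within "pitch pot", the head is "pot" and the modifier is "pitch".
Within "wheel box", the head is "box" and the modifier is "wheel".
So the structure is [[[[river boar] [pitch pot]] [wheel box]] scribe].

[[[[river boar] [pitch pot]] [wheel box]] scribe]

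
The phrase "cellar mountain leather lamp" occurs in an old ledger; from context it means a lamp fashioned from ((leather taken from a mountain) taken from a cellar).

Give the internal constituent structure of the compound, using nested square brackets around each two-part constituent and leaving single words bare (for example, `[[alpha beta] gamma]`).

[[cellar [mountain leather]] lamp]

Overall it is a kind of lamp; the modifier is "cellar mountain leather".
Inside "cellar mountain leather": head "leather" (specifically "mountain leather"), modifier "cellar".
Inside "mountain leather": head "leather", modifier "mountain".
Putting it together: [[cellar [mountain leather]] lamp].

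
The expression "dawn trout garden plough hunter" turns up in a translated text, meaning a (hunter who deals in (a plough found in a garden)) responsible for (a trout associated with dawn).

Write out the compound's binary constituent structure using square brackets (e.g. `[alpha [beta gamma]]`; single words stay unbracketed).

The outermost head in the paraphrase is "hunter" (specifically "garden plough hunter"), modified by "dawn trout".
Within "dawn trout", the head is "trout" and the modifier is "dawn".
Within "garden plough hunter", the head is "hunter" and the modifier is "garden plough".
Within "garden plough", the head is "plough" and the modifier is "garden".
Assembled: [[dawn trout] [[garden plough] hunter]].

[[dawn trout] [[garden plough] hunter]]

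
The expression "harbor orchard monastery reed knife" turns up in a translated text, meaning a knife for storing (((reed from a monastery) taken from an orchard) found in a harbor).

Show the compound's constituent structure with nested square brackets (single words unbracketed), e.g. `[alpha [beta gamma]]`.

At the top level: head "knife"; modifier "harbor orchard monastery reed".
Inside "harbor orchard monastery reed": head "reed" (specifically "orchard monastery reed"), modifier "harbor".
Inside "orchard monastery reed": head "reed" (specifically "monastery reed"), modifier "orchard".
Inside "monastery reed": head "reed", modifier "monastery".
So the structure is [[harbor [orchard [monastery reed]]] knife].

[[harbor [orchard [monastery reed]]] knife]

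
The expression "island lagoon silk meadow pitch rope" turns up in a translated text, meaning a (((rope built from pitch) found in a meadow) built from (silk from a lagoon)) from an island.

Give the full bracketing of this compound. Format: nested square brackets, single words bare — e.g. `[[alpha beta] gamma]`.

[island [[lagoon silk] [meadow [pitch rope]]]]

Overall it is a kind of rope (specifically "lagoon silk meadow pitch rope"); the modifier is "island".
Within "lagoon silk meadow pitch rope", the head is "rope" (specifically "meadow pitch rope") and the modifier is "lagoon silk".
Within "lagoon silk", the head is "silk" and the modifier is "lagoon".
Within "meadow pitch rope", the head is "rope" (specifically "pitch rope") and the modifier is "meadow".
Within "pitch rope", the head is "rope" and the modifier is "pitch".
So the structure is [island [[lagoon silk] [meadow [pitch rope]]]].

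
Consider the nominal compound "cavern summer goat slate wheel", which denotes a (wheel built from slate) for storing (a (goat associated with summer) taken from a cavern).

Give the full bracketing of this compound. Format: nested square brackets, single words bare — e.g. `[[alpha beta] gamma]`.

[[cavern [summer goat]] [slate wheel]]

At the top level: head "wheel" (specifically "slate wheel"); modifier "cavern summer goat".
Inside "cavern summer goat": head "goat" (specifically "summer goat"), modifier "cavern".
Inside "summer goat": head "goat", modifier "summer".
Inside "slate wheel": head "wheel", modifier "slate".
So the structure is [[cavern [summer goat]] [slate wheel]].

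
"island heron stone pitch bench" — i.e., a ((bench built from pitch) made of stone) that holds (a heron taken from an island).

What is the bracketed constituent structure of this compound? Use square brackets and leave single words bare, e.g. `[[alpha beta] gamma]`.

At the top level: head "bench" (specifically "stone pitch bench"); modifier "island heron".
Inside "island heron": head "heron", modifier "island".
Inside "stone pitch bench": head "bench" (specifically "pitch bench"), modifier "stone".
Inside "pitch bench": head "bench", modifier "pitch".
Putting it together: [[island heron] [stone [pitch bench]]].

[[island heron] [stone [pitch bench]]]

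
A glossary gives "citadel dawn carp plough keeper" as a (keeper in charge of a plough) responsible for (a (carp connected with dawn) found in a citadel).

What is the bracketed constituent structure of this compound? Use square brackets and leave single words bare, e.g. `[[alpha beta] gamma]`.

[[citadel [dawn carp]] [plough keeper]]

The outermost head in the paraphrase is "keeper" (specifically "plough keeper"), modified by "citadel dawn carp".
"citadel dawn carp" → head "carp" (specifically "dawn carp"), modifier "citadel".
"dawn carp" → head "carp", modifier "dawn".
"plough keeper" → head "keeper", modifier "plough".
Assembled: [[citadel [dawn carp]] [plough keeper]].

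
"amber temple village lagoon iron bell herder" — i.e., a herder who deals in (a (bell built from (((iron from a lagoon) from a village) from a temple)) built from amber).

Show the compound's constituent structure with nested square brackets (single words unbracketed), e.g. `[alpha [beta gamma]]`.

The outermost head in the paraphrase is "herder", modified by "amber temple village lagoon iron bell".
"amber temple village lagoon iron bell" → head "bell" (specifically "temple village lagoon iron bell"), modifier "amber".
"temple village lagoon iron bell" → head "bell", modifier "temple village lagoon iron".
"temple village lagoon iron" → head "iron" (specifically "village lagoon iron"), modifier "temple".
"village lagoon iron" → head "iron" (specifically "lagoon iron"), modifier "village".
"lagoon iron" → head "iron", modifier "lagoon".
So the structure is [[amber [[temple [village [lagoon iron]]] bell]] herder].

[[amber [[temple [village [lagoon iron]]] bell]] herder]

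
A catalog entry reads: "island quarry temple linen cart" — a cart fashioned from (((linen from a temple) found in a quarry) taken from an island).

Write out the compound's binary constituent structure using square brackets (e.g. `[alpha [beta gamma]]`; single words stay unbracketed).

[[island [quarry [temple linen]]] cart]

The outermost head in the paraphrase is "cart", modified by "island quarry temple linen".
Within "island quarry temple linen", the head is "linen" (specifically "quarry temple linen") and the modifier is "island".
Within "quarry temple linen", the head is "linen" (specifically "temple linen") and the modifier is "quarry".
Within "temple linen", the head is "linen" and the modifier is "temple".
Assembled: [[island [quarry [temple linen]]] cart].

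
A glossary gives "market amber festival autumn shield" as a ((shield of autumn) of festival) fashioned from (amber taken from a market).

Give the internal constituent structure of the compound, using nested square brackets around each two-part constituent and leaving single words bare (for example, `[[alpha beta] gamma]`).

[[market amber] [festival [autumn shield]]]

Overall it is a kind of shield (specifically "festival autumn shield"); the modifier is "market amber".
"market amber" → head "amber", modifier "market".
"festival autumn shield" → head "shield" (specifically "autumn shield"), modifier "festival".
"autumn shield" → head "shield", modifier "autumn".
Assembled: [[market amber] [festival [autumn shield]]].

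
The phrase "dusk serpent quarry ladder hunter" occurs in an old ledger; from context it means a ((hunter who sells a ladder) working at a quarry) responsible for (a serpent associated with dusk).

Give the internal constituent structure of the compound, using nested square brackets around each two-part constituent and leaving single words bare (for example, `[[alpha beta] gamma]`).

The outermost head in the paraphrase is "hunter" (specifically "quarry ladder hunter"), modified by "dusk serpent".
"dusk serpent" → head "serpent", modifier "dusk".
"quarry ladder hunter" → head "hunter" (specifically "ladder hunter"), modifier "quarry".
"ladder hunter" → head "hunter", modifier "ladder".
Assembled: [[dusk serpent] [quarry [ladder hunter]]].

[[dusk serpent] [quarry [ladder hunter]]]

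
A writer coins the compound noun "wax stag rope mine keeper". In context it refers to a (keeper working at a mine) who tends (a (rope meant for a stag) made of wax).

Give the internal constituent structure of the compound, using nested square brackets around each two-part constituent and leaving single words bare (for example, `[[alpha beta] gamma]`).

[[wax [stag rope]] [mine keeper]]

Whole compound: head "keeper" (specifically "mine keeper"), modifier "wax stag rope".
Inside "wax stag rope": head "rope" (specifically "stag rope"), modifier "wax".
Inside "stag rope": head "rope", modifier "stag".
Inside "mine keeper": head "keeper", modifier "mine".
Assembled: [[wax [stag rope]] [mine keeper]].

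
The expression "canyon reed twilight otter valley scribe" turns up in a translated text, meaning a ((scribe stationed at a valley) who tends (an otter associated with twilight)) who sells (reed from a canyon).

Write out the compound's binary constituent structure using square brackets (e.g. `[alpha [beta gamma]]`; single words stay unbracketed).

[[canyon reed] [[twilight otter] [valley scribe]]]

Whole compound: head "scribe" (specifically "twilight otter valley scribe"), modifier "canyon reed".
"canyon reed" → head "reed", modifier "canyon".
"twilight otter valley scribe" → head "scribe" (specifically "valley scribe"), modifier "twilight otter".
"twilight otter" → head "otter", modifier "twilight".
"valley scribe" → head "scribe", modifier "valley".
Putting it together: [[canyon reed] [[twilight otter] [valley scribe]]].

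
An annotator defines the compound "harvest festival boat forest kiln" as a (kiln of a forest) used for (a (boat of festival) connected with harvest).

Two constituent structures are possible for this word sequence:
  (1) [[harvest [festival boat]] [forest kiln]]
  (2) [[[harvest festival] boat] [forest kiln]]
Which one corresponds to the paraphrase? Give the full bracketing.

[[harvest [festival boat]] [forest kiln]]

The paraphrase's head is the "kiln" part ("forest kiln"); its modifier is "harvest festival boat".
That top-level split, carried through the inner groups, gives [[harvest [festival boat]] [forest kiln]].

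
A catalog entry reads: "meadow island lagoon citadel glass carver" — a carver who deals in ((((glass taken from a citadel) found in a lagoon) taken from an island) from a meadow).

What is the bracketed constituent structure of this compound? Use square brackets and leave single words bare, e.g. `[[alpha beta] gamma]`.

[[meadow [island [lagoon [citadel glass]]]] carver]

Whole compound: head "carver", modifier "meadow island lagoon citadel glass".
Within "meadow island lagoon citadel glass", the head is "glass" (specifically "island lagoon citadel glass") and the modifier is "meadow".
Within "island lagoon citadel glass", the head is "glass" (specifically "lagoon citadel glass") and the modifier is "island".
Within "lagoon citadel glass", the head is "glass" (specifically "citadel glass") and the modifier is "lagoon".
Within "citadel glass", the head is "glass" and the modifier is "citadel".
Assembled: [[meadow [island [lagoon [citadel glass]]]] carver].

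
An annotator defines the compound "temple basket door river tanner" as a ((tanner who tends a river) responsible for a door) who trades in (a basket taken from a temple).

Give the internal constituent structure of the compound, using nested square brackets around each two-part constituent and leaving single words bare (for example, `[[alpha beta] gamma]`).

Overall it is a kind of tanner (specifically "door river tanner"); the modifier is "temple basket".
"temple basket" → head "basket", modifier "temple".
"door river tanner" → head "tanner" (specifically "river tanner"), modifier "door".
"river tanner" → head "tanner", modifier "river".
Putting it together: [[temple basket] [door [river tanner]]].

[[temple basket] [door [river tanner]]]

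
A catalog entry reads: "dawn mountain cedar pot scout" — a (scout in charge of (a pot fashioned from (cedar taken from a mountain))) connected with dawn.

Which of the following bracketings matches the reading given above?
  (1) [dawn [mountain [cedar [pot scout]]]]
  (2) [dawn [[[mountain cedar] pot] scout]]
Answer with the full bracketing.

[dawn [[[mountain cedar] pot] scout]]

The paraphrase's head is the "scout" part ("mountain cedar pot scout"); its modifier is "dawn".
That top-level split, carried through the inner groups, gives [dawn [[[mountain cedar] pot] scout]].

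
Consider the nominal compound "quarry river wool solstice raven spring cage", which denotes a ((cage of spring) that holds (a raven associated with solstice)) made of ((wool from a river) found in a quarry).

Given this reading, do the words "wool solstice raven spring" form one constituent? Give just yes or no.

The top-level split is [quarry river wool] [solstice raven spring cage]; the full structure is [[quarry [river wool]] [[solstice raven] [spring cage]]].
"wool solstice raven spring" straddles a constituent boundary, so it is not a single unit.

no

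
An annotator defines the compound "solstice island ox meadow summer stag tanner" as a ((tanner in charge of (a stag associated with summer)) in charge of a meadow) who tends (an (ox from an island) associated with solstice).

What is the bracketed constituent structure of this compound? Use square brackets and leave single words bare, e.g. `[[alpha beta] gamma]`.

[[solstice [island ox]] [meadow [[summer stag] tanner]]]

The outermost head in the paraphrase is "tanner" (specifically "meadow summer stag tanner"), modified by "solstice island ox".
"solstice island ox" → head "ox" (specifically "island ox"), modifier "solstice".
"island ox" → head "ox", modifier "island".
"meadow summer stag tanner" → head "tanner" (specifically "summer stag tanner"), modifier "meadow".
"summer stag tanner" → head "tanner", modifier "summer stag".
"summer stag" → head "stag", modifier "summer".
So the structure is [[solstice [island ox]] [meadow [[summer stag] tanner]]].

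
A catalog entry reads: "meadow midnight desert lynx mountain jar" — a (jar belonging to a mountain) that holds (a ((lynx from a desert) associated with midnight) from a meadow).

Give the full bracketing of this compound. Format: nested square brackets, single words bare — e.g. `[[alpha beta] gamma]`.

The outermost head in the paraphrase is "jar" (specifically "mountain jar"), modified by "meadow midnight desert lynx".
Within "meadow midnight desert lynx", the head is "lynx" (specifically "midnight desert lynx") and the modifier is "meadow".
Within "midnight desert lynx", the head is "lynx" (specifically "desert lynx") and the modifier is "midnight".
Within "desert lynx", the head is "lynx" and the modifier is "desert".
Within "mountain jar", the head is "jar" and the modifier is "mountain".
Assembled: [[meadow [midnight [desert lynx]]] [mountain jar]].

[[meadow [midnight [desert lynx]]] [mountain jar]]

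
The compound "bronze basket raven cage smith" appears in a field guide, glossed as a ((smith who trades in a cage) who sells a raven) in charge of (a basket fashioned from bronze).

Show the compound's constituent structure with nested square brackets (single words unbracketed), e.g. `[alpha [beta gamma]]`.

[[bronze basket] [raven [cage smith]]]

The outermost head in the paraphrase is "smith" (specifically "raven cage smith"), modified by "bronze basket".
Within "bronze basket", the head is "basket" and the modifier is "bronze".
Within "raven cage smith", the head is "smith" (specifically "cage smith") and the modifier is "raven".
Within "cage smith", the head is "smith" and the modifier is "cage".
Putting it together: [[bronze basket] [raven [cage smith]]].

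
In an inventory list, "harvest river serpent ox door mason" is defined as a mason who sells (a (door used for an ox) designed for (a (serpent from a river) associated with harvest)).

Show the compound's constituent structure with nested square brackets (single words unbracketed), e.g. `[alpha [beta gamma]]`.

[[[harvest [river serpent]] [ox door]] mason]

Overall it is a kind of mason; the modifier is "harvest river serpent ox door".
Inside "harvest river serpent ox door": head "door" (specifically "ox door"), modifier "harvest river serpent".
Inside "harvest river serpent": head "serpent" (specifically "river serpent"), modifier "harvest".
Inside "river serpent": head "serpent", modifier "river".
Inside "ox door": head "door", modifier "ox".
Putting it together: [[[harvest [river serpent]] [ox door]] mason].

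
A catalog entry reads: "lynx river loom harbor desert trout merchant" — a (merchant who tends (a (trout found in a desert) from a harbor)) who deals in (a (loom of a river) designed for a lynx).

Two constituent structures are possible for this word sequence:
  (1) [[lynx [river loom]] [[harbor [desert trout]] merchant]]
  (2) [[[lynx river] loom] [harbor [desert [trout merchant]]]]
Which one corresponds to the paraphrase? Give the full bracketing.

[[lynx [river loom]] [[harbor [desert trout]] merchant]]

The paraphrase's head is the "merchant" part ("harbor desert trout merchant"); its modifier is "lynx river loom".
That top-level split, carried through the inner groups, gives [[lynx [river loom]] [[harbor [desert trout]] merchant]].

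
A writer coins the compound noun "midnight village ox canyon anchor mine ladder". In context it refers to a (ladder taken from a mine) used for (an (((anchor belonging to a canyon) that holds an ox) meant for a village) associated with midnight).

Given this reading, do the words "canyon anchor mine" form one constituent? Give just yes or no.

no

The top-level split is [midnight village ox canyon anchor] [mine ladder]; the full structure is [[midnight [village [ox [canyon anchor]]]] [mine ladder]].
"canyon anchor mine" straddles a constituent boundary, so it is not a single unit.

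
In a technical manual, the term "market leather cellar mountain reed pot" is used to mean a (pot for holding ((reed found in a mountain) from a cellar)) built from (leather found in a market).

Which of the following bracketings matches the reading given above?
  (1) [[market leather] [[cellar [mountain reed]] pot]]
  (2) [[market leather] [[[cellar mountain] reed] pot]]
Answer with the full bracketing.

[[market leather] [[cellar [mountain reed]] pot]]

The paraphrase's head is the "pot" part ("cellar mountain reed pot"); its modifier is "market leather".
That top-level split, carried through the inner groups, gives [[market leather] [[cellar [mountain reed]] pot]].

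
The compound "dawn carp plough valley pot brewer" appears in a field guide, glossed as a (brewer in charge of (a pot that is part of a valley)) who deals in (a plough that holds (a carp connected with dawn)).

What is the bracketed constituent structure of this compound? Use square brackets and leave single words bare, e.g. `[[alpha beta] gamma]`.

Overall it is a kind of brewer (specifically "valley pot brewer"); the modifier is "dawn carp plough".
Within "dawn carp plough", the head is "plough" and the modifier is "dawn carp".
Within "dawn carp", the head is "carp" and the modifier is "dawn".
Within "valley pot brewer", the head is "brewer" and the modifier is "valley pot".
Within "valley pot", the head is "pot" and the modifier is "valley".
So the structure is [[[dawn carp] plough] [[valley pot] brewer]].

[[[dawn carp] plough] [[valley pot] brewer]]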